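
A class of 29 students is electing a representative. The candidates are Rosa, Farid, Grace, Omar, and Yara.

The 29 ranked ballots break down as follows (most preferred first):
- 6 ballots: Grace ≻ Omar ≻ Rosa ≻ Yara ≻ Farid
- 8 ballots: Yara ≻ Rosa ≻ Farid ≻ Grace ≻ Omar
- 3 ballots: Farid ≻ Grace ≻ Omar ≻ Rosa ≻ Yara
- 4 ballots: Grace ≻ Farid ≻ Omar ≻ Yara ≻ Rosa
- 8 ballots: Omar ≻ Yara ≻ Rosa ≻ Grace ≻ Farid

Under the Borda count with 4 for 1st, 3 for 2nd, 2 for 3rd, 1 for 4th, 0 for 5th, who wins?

Yara

Rosa: 6×2 + 8×3 + 3×1 + 4×0 + 8×2 = 55
Farid: 6×0 + 8×2 + 3×4 + 4×3 + 8×0 = 40
Grace: 6×4 + 8×1 + 3×3 + 4×4 + 8×1 = 65
Omar: 6×3 + 8×0 + 3×2 + 4×2 + 8×4 = 64
Yara: 6×1 + 8×4 + 3×0 + 4×1 + 8×3 = 66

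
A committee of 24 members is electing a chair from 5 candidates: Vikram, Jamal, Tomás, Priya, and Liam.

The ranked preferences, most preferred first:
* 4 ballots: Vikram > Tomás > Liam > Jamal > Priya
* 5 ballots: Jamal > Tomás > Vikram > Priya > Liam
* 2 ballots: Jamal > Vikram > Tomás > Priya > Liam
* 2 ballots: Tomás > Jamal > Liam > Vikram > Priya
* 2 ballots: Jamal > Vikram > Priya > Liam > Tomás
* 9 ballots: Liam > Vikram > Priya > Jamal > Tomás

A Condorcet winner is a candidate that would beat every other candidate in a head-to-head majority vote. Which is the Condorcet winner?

Vikram

Vikram vs Jamal: 13–11
Vikram vs Tomás: 17–7
Vikram vs Priya: 24–0
Vikram vs Liam: 13–11
Vikram beats every other candidate.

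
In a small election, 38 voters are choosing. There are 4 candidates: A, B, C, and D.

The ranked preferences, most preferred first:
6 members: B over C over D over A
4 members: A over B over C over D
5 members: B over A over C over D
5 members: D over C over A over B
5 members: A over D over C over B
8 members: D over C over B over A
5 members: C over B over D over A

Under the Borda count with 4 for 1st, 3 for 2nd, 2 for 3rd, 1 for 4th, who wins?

A: 6×1 + 4×4 + 5×3 + 5×2 + 5×4 + 8×1 + 5×1 = 80
B: 6×4 + 4×3 + 5×4 + 5×1 + 5×1 + 8×2 + 5×3 = 97
C: 6×3 + 4×2 + 5×2 + 5×3 + 5×2 + 8×3 + 5×4 = 105
D: 6×2 + 4×1 + 5×1 + 5×4 + 5×3 + 8×4 + 5×2 = 98

C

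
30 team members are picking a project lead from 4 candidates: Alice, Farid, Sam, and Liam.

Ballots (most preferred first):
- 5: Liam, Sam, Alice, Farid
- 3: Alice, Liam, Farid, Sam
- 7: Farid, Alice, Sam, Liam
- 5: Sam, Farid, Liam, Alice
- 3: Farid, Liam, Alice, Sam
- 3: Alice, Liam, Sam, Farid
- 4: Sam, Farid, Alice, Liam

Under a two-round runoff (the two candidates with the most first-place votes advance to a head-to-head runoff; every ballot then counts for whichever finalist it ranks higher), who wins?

Sam

Round 1 first-place votes: Alice 6, Farid 10, Sam 9, Liam 5. Farid and Sam advance.
Runoff: Farid is ranked above Sam on 13 ballots, Sam above Farid on 17.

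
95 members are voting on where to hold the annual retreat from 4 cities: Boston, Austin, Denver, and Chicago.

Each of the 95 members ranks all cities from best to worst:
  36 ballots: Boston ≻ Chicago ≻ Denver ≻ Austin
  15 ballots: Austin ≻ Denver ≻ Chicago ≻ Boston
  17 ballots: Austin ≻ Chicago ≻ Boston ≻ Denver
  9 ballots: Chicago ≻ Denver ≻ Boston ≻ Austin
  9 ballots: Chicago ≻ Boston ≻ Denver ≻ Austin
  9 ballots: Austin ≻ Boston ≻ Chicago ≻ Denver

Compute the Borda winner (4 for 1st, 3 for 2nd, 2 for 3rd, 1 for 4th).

Boston: 36×4 + 15×1 + 17×2 + 9×2 + 9×3 + 9×3 = 265
Austin: 36×1 + 15×4 + 17×4 + 9×1 + 9×1 + 9×4 = 218
Denver: 36×2 + 15×3 + 17×1 + 9×3 + 9×2 + 9×1 = 188
Chicago: 36×3 + 15×2 + 17×3 + 9×4 + 9×4 + 9×2 = 279

Chicago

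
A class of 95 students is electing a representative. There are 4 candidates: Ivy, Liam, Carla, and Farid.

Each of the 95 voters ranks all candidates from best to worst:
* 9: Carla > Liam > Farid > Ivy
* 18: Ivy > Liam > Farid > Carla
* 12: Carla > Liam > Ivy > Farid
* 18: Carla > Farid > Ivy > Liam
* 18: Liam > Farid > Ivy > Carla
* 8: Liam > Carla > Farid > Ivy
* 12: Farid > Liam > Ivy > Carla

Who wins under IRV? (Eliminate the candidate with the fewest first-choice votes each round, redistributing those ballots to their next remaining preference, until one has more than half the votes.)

Liam

Round 1: Ivy 18, Liam 26, Carla 39, Farid 12. Farid eliminated.
Round 2: Ivy 18, Liam 38, Carla 39. Ivy eliminated.
Round 3: Liam 56, Carla 39. Liam has a majority (≥48).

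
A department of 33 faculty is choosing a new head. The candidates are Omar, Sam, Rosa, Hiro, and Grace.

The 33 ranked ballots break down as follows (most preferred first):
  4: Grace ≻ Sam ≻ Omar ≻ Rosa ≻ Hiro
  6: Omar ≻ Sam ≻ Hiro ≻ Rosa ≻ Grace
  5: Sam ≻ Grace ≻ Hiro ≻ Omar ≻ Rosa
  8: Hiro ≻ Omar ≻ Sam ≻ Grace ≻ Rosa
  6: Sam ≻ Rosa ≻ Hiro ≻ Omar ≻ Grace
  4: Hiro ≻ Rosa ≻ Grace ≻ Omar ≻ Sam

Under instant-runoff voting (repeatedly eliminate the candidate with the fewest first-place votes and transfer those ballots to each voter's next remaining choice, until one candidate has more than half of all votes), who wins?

Round 1: Omar 6, Sam 11, Rosa 0, Hiro 12, Grace 4. Rosa eliminated.
Round 2: Omar 6, Sam 11, Hiro 12, Grace 4. Grace eliminated.
Round 3: Omar 6, Sam 15, Hiro 12. Omar eliminated.
Round 4: Sam 21, Hiro 12. Sam has a majority (≥17).

Sam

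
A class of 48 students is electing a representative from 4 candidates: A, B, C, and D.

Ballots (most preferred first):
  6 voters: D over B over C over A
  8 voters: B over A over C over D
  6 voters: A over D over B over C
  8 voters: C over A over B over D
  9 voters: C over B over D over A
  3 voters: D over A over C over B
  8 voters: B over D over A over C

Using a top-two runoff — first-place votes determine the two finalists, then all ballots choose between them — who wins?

Round 1 first-place votes: A 6, B 16, C 17, D 9. C and B advance.
Runoff: C is ranked above B on 20 ballots, B above C on 28.

B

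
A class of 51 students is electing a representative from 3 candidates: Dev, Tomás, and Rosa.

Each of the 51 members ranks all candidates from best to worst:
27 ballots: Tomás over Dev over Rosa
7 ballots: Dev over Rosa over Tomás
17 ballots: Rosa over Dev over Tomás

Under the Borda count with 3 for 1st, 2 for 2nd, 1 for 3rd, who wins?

Dev

Dev: 27×2 + 7×3 + 17×2 = 109
Tomás: 27×3 + 7×1 + 17×1 = 105
Rosa: 27×1 + 7×2 + 17×3 = 92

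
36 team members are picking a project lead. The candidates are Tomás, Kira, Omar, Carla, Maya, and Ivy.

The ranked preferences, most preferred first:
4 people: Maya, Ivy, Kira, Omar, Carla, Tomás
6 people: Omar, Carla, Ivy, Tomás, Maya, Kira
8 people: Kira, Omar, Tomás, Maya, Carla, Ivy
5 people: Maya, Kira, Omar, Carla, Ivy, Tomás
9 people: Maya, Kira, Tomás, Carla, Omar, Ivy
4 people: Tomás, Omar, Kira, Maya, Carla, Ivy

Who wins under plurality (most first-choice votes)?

First-place votes: Tomás 4, Kira 8, Omar 6, Carla 0, Maya 18, Ivy 0.

Maya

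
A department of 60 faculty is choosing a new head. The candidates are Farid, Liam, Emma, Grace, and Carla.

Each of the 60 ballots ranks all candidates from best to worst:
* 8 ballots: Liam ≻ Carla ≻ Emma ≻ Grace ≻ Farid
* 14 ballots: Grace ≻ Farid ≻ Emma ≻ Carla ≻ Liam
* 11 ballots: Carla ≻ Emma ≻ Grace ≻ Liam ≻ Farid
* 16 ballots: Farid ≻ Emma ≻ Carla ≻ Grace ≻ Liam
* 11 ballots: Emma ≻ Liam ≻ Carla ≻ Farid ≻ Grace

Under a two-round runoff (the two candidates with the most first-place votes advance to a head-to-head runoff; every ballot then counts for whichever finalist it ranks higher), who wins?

Round 1 first-place votes: Farid 16, Liam 8, Emma 11, Grace 14, Carla 11. Farid and Grace advance.
Runoff: Farid is ranked above Grace on 27 ballots, Grace above Farid on 33.

Grace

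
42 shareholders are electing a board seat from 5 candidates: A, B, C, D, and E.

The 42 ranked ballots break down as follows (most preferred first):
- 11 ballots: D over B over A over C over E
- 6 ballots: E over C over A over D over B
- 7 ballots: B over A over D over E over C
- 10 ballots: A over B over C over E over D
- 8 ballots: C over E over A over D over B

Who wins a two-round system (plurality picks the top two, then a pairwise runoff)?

A

Round 1 first-place votes: A 10, B 7, C 8, D 11, E 6. D and A advance.
Runoff: D is ranked above A on 11 ballots, A above D on 31.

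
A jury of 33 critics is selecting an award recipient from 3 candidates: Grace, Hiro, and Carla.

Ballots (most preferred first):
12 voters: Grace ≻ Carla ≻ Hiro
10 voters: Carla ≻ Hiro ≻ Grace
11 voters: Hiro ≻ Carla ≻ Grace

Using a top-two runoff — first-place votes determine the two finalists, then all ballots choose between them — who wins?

Hiro

Round 1 first-place votes: Grace 12, Hiro 11, Carla 10. Grace and Hiro advance.
Runoff: Grace is ranked above Hiro on 12 ballots, Hiro above Grace on 21.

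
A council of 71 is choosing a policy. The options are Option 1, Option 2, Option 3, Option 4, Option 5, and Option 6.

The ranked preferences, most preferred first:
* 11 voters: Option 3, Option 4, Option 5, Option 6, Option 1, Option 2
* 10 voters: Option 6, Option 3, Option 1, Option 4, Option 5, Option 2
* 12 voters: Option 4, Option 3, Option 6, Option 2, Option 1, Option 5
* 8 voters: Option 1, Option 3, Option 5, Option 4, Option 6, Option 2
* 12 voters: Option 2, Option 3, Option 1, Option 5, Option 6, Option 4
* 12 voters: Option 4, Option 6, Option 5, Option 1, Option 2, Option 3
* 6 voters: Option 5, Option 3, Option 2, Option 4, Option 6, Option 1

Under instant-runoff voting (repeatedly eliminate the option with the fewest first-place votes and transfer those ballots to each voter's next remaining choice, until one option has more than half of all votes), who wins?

Round 1: Option 1 8, Option 2 12, Option 3 11, Option 4 24, Option 5 6, Option 6 10. Option 5 eliminated.
Round 2: Option 1 8, Option 2 12, Option 3 17, Option 4 24, Option 6 10. Option 1 eliminated.
Round 3: Option 2 12, Option 3 25, Option 4 24, Option 6 10. Option 6 eliminated.
Round 4: Option 2 12, Option 3 35, Option 4 24. Option 2 eliminated.
Round 5: Option 3 47, Option 4 24. Option 3 has a majority (≥36).

Option 3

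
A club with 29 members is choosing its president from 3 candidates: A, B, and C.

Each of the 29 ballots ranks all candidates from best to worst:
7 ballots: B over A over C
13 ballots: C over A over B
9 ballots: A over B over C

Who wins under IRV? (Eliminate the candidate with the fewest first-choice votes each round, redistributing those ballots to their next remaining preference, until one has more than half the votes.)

A

Round 1: A 9, B 7, C 13. B eliminated.
Round 2: A 16, C 13. A has a majority (≥15).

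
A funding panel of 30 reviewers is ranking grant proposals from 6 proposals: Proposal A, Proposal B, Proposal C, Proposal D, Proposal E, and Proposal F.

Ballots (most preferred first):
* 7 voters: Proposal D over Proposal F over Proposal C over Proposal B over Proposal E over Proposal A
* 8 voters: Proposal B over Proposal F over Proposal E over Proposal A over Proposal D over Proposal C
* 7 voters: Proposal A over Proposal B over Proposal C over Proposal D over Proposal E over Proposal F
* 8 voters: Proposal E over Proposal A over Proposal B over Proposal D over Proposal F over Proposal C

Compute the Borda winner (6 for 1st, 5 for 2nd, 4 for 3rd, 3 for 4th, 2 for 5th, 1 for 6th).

Proposal A: 7×1 + 8×3 + 7×6 + 8×5 = 113
Proposal B: 7×3 + 8×6 + 7×5 + 8×4 = 136
Proposal C: 7×4 + 8×1 + 7×4 + 8×1 = 72
Proposal D: 7×6 + 8×2 + 7×3 + 8×3 = 103
Proposal E: 7×2 + 8×4 + 7×2 + 8×6 = 108
Proposal F: 7×5 + 8×5 + 7×1 + 8×2 = 98

Proposal B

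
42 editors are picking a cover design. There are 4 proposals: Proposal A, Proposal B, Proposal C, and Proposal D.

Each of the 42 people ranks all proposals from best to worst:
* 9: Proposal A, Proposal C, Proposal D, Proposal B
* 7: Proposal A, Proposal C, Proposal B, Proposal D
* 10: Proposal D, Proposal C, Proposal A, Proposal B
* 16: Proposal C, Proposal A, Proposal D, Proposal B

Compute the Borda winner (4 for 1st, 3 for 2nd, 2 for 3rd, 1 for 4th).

Proposal A: 9×4 + 7×4 + 10×2 + 16×3 = 132
Proposal B: 9×1 + 7×2 + 10×1 + 16×1 = 49
Proposal C: 9×3 + 7×3 + 10×3 + 16×4 = 142
Proposal D: 9×2 + 7×1 + 10×4 + 16×2 = 97

Proposal C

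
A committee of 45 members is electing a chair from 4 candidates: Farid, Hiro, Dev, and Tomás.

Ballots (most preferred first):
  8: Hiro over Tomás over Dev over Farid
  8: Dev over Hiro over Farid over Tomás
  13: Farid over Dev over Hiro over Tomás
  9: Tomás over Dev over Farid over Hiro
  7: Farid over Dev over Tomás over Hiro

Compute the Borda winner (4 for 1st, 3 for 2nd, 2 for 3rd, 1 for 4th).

Dev

Farid: 8×1 + 8×2 + 13×4 + 9×2 + 7×4 = 122
Hiro: 8×4 + 8×3 + 13×2 + 9×1 + 7×1 = 98
Dev: 8×2 + 8×4 + 13×3 + 9×3 + 7×3 = 135
Tomás: 8×3 + 8×1 + 13×1 + 9×4 + 7×2 = 95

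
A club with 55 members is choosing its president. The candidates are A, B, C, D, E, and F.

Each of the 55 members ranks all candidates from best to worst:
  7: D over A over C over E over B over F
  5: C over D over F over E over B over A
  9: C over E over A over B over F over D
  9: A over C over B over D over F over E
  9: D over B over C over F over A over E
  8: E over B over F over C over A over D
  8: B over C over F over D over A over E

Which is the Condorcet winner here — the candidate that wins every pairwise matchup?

C

C vs A: 39–16
C vs B: 30–25
C vs D: 39–16
C vs E: 47–8
C vs F: 47–8
C beats every other candidate.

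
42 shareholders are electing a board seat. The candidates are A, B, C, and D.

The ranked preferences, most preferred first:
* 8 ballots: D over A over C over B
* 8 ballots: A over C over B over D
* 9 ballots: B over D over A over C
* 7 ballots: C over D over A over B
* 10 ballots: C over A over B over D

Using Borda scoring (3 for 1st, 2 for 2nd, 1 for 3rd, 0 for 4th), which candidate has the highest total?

A: 8×2 + 8×3 + 9×1 + 7×1 + 10×2 = 76
B: 8×0 + 8×1 + 9×3 + 7×0 + 10×1 = 45
C: 8×1 + 8×2 + 9×0 + 7×3 + 10×3 = 75
D: 8×3 + 8×0 + 9×2 + 7×2 + 10×0 = 56

A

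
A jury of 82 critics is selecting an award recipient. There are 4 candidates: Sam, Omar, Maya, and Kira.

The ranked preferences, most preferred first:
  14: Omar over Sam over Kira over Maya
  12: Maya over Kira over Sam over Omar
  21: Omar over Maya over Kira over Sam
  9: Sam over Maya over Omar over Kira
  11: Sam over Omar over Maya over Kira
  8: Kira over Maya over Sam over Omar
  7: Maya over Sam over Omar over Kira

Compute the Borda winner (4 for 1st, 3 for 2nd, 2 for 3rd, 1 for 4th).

Maya

Sam: 14×3 + 12×2 + 21×1 + 9×4 + 11×4 + 8×2 + 7×3 = 204
Omar: 14×4 + 12×1 + 21×4 + 9×2 + 11×3 + 8×1 + 7×2 = 225
Maya: 14×1 + 12×4 + 21×3 + 9×3 + 11×2 + 8×3 + 7×4 = 226
Kira: 14×2 + 12×3 + 21×2 + 9×1 + 11×1 + 8×4 + 7×1 = 165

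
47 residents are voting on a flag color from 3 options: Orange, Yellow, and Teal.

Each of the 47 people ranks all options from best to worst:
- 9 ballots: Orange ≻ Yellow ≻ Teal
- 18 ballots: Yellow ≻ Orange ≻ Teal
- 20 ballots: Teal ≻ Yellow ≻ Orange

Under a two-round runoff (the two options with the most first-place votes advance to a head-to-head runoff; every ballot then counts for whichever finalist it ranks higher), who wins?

Yellow

Round 1 first-place votes: Orange 9, Yellow 18, Teal 20. Teal and Yellow advance.
Runoff: Teal is ranked above Yellow on 20 ballots, Yellow above Teal on 27.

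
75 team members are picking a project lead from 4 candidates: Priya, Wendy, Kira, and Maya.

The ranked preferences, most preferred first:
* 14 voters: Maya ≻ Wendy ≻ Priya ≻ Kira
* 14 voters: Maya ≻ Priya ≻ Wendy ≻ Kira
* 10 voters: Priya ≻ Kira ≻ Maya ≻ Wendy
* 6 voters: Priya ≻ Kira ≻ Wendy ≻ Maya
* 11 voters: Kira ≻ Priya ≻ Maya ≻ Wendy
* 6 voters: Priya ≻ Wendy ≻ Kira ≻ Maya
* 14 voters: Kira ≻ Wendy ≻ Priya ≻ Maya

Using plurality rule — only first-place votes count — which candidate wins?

Maya

First-place votes: Priya 22, Wendy 0, Kira 25, Maya 28.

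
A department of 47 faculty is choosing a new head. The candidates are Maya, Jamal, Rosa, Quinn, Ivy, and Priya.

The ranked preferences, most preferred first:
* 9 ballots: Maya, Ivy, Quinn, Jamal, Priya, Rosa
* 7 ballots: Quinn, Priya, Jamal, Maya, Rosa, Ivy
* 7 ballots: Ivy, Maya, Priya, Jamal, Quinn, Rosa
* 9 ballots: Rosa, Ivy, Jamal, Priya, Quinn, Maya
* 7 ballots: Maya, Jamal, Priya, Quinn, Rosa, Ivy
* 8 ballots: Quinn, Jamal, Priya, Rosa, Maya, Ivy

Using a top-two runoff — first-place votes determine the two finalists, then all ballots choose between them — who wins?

Quinn

Round 1 first-place votes: Maya 16, Jamal 0, Rosa 9, Quinn 15, Ivy 7, Priya 0. Maya and Quinn advance.
Runoff: Maya is ranked above Quinn on 23 ballots, Quinn above Maya on 24.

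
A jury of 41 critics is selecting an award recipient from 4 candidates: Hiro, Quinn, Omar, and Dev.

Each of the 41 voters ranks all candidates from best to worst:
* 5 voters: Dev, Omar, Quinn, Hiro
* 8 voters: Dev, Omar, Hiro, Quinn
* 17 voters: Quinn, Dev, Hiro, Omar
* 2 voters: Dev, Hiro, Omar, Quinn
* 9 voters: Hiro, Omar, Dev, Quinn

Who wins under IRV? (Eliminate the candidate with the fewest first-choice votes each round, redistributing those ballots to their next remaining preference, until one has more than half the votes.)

Round 1: Hiro 9, Quinn 17, Omar 0, Dev 15. Omar eliminated.
Round 2: Hiro 9, Quinn 17, Dev 15. Hiro eliminated.
Round 3: Quinn 17, Dev 24. Dev has a majority (≥21).

Dev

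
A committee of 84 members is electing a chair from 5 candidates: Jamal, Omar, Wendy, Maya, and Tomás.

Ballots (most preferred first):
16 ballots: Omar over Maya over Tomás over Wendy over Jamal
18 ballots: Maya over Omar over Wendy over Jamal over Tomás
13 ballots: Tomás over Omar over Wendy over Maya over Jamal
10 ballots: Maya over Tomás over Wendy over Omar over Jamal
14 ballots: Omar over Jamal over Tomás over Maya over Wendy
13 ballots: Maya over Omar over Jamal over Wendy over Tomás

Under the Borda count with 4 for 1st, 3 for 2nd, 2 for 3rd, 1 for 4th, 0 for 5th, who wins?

Omar

Jamal: 16×0 + 18×1 + 13×0 + 10×0 + 14×3 + 13×2 = 86
Omar: 16×4 + 18×3 + 13×3 + 10×1 + 14×4 + 13×3 = 262
Wendy: 16×1 + 18×2 + 13×2 + 10×2 + 14×0 + 13×1 = 111
Maya: 16×3 + 18×4 + 13×1 + 10×4 + 14×1 + 13×4 = 239
Tomás: 16×2 + 18×0 + 13×4 + 10×3 + 14×2 + 13×0 = 142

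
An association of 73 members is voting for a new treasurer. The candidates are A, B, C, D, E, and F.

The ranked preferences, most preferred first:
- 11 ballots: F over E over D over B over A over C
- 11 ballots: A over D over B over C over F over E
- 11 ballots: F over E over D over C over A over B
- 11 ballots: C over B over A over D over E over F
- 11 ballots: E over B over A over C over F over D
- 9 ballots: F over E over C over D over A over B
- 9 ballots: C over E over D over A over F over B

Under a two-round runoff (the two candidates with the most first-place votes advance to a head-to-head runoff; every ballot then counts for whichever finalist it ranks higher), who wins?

Round 1 first-place votes: A 11, B 0, C 20, D 0, E 11, F 31. F and C advance.
Runoff: F is ranked above C on 31 ballots, C above F on 42.

C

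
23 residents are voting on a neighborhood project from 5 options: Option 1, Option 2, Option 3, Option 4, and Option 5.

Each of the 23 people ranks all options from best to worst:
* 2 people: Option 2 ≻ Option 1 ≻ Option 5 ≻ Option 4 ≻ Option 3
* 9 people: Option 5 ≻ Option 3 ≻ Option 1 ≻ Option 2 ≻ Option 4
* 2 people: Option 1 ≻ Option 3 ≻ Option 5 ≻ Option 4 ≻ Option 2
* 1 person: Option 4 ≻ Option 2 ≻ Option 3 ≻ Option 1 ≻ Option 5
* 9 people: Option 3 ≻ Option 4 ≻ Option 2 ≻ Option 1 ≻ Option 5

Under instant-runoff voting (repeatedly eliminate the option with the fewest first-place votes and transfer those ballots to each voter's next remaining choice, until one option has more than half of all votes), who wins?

Option 3

Round 1: Option 1 2, Option 2 2, Option 3 9, Option 4 1, Option 5 9. Option 4 eliminated.
Round 2: Option 1 2, Option 2 3, Option 3 9, Option 5 9. Option 1 eliminated.
Round 3: Option 2 3, Option 3 11, Option 5 9. Option 2 eliminated.
Round 4: Option 3 12, Option 5 11. Option 3 has a majority (≥12).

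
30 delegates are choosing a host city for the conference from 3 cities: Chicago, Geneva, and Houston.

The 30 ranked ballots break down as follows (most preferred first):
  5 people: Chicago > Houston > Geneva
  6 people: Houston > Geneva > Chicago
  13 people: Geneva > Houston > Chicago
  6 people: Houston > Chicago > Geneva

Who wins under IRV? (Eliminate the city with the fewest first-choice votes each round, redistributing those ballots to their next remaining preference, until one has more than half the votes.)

Round 1: Chicago 5, Geneva 13, Houston 12. Chicago eliminated.
Round 2: Geneva 13, Houston 17. Houston has a majority (≥16).

Houston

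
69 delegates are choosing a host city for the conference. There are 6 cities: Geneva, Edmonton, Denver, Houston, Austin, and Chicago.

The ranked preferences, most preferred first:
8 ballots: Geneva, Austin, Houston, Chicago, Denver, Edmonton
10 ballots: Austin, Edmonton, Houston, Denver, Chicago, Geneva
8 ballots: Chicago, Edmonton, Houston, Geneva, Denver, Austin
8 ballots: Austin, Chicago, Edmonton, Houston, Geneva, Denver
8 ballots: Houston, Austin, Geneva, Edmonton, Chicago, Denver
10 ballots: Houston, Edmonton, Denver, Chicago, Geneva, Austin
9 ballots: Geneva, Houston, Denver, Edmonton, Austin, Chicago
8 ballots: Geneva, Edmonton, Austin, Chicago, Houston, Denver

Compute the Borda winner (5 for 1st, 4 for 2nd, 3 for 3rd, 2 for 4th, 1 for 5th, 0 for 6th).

Geneva: 8×5 + 10×0 + 8×2 + 8×1 + 8×3 + 10×1 + 9×5 + 8×5 = 183
Edmonton: 8×0 + 10×4 + 8×4 + 8×3 + 8×2 + 10×4 + 9×2 + 8×4 = 202
Denver: 8×1 + 10×2 + 8×1 + 8×0 + 8×0 + 10×3 + 9×3 + 8×0 = 93
Houston: 8×3 + 10×3 + 8×3 + 8×2 + 8×5 + 10×5 + 9×4 + 8×1 = 228
Austin: 8×4 + 10×5 + 8×0 + 8×5 + 8×4 + 10×0 + 9×1 + 8×3 = 187
Chicago: 8×2 + 10×1 + 8×5 + 8×4 + 8×1 + 10×2 + 9×0 + 8×2 = 142

Houston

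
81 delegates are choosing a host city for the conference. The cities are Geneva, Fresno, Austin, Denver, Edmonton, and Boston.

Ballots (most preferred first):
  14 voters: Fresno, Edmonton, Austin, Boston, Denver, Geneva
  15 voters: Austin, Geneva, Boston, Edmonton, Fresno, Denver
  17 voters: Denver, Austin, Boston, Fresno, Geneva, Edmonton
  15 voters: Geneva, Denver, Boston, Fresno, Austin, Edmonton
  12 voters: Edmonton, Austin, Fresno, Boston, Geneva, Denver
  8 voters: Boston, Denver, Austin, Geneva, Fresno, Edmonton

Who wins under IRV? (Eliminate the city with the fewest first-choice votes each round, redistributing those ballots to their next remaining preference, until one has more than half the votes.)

Round 1: Geneva 15, Fresno 14, Austin 15, Denver 17, Edmonton 12, Boston 8. Boston eliminated.
Round 2: Geneva 15, Fresno 14, Austin 15, Denver 25, Edmonton 12. Edmonton eliminated.
Round 3: Geneva 15, Fresno 14, Austin 27, Denver 25. Fresno eliminated.
Round 4: Geneva 15, Austin 41, Denver 25. Austin has a majority (≥41).

Austin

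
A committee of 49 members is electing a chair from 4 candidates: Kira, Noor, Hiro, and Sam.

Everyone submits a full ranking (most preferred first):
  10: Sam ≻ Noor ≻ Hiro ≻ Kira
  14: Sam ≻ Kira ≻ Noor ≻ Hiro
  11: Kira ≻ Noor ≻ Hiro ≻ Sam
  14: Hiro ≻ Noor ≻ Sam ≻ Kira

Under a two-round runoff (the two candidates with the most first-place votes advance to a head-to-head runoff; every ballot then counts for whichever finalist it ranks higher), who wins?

Round 1 first-place votes: Kira 11, Noor 0, Hiro 14, Sam 24. Sam and Hiro advance.
Runoff: Sam is ranked above Hiro on 24 ballots, Hiro above Sam on 25.

Hiro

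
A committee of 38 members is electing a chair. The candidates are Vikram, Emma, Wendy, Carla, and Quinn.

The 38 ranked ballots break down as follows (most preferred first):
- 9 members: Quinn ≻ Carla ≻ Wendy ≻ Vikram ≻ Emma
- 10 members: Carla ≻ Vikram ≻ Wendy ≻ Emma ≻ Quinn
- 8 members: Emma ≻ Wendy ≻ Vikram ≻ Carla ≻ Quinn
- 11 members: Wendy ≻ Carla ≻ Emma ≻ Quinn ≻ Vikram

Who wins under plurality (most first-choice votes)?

Wendy

First-place votes: Vikram 0, Emma 8, Wendy 11, Carla 10, Quinn 9.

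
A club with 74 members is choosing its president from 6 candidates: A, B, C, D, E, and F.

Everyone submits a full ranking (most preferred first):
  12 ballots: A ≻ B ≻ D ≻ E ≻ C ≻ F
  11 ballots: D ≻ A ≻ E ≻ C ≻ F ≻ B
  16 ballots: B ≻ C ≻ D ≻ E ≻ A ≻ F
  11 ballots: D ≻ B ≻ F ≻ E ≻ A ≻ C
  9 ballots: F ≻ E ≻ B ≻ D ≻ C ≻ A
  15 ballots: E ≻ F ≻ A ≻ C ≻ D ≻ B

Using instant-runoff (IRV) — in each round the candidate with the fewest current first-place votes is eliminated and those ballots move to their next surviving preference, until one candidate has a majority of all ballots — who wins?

Round 1: A 12, B 16, C 0, D 22, E 15, F 9. C eliminated.
Round 2: A 12, B 16, D 22, E 15, F 9. F eliminated.
Round 3: A 12, B 16, D 22, E 24. A eliminated.
Round 4: B 28, D 22, E 24. D eliminated.
Round 5: B 39, E 35. B has a majority (≥38).

B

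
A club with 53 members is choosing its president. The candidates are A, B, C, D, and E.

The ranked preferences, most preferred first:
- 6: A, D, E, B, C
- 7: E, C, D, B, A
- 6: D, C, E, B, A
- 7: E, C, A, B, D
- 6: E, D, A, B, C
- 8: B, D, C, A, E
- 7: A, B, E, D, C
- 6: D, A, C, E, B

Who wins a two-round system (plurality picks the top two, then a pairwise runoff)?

Round 1 first-place votes: A 13, B 8, C 0, D 12, E 20. E and A advance.
Runoff: E is ranked above A on 26 ballots, A above E on 27.

A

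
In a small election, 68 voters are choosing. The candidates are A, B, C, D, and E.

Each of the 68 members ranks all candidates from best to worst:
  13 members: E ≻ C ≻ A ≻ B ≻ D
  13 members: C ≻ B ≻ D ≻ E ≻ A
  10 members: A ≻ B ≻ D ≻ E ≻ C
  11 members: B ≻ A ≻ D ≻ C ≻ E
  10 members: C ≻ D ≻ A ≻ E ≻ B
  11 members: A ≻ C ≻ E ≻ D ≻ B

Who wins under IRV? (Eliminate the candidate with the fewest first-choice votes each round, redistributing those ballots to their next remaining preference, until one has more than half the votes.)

Round 1: A 21, B 11, C 23, D 0, E 13. D eliminated.
Round 2: A 21, B 11, C 23, E 13. B eliminated.
Round 3: A 32, C 23, E 13. E eliminated.
Round 4: A 32, C 36. C has a majority (≥35).

C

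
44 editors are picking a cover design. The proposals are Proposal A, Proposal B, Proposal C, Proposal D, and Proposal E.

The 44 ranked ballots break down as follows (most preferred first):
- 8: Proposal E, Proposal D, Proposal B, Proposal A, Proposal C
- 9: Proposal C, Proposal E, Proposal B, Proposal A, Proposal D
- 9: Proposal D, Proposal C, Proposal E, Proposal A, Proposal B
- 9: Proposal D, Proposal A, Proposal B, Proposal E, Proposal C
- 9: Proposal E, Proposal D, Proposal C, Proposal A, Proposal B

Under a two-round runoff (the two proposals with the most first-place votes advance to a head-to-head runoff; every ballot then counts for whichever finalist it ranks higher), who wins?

Proposal E

Round 1 first-place votes: Proposal A 0, Proposal B 0, Proposal C 9, Proposal D 18, Proposal E 17. Proposal D and Proposal E advance.
Runoff: Proposal D is ranked above Proposal E on 18 ballots, Proposal E above Proposal D on 26.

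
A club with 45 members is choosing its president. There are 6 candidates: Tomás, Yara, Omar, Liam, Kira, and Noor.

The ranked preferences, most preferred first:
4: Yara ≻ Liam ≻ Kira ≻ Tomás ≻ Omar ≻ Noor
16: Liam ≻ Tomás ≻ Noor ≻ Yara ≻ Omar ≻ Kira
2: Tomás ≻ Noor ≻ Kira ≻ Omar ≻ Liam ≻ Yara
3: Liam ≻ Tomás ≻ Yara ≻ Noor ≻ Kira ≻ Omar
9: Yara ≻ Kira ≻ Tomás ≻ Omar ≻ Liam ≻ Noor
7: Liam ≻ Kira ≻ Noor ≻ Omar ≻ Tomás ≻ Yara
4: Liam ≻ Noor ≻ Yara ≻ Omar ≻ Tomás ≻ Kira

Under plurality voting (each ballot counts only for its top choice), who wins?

First-place votes: Tomás 2, Yara 13, Omar 0, Liam 30, Kira 0, Noor 0.

Liam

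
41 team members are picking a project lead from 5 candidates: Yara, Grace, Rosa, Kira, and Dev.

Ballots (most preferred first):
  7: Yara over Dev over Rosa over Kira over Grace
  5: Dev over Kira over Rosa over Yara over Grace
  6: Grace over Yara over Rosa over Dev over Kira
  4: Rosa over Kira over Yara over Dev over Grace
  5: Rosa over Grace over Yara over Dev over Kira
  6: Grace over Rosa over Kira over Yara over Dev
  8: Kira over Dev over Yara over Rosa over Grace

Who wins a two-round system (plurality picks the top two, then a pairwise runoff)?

Round 1 first-place votes: Yara 7, Grace 12, Rosa 9, Kira 8, Dev 5. Grace and Rosa advance.
Runoff: Grace is ranked above Rosa on 12 ballots, Rosa above Grace on 29.

Rosa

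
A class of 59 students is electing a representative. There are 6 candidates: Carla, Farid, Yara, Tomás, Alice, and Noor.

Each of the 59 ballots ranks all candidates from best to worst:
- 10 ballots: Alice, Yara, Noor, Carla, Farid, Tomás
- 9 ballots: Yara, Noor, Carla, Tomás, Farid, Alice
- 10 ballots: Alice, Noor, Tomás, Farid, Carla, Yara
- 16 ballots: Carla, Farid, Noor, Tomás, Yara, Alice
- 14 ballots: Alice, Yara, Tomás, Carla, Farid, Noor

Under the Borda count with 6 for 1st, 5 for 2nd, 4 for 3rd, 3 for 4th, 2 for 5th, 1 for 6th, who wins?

Alice

Carla: 10×3 + 9×4 + 10×2 + 16×6 + 14×3 = 224
Farid: 10×2 + 9×2 + 10×3 + 16×5 + 14×2 = 176
Yara: 10×5 + 9×6 + 10×1 + 16×2 + 14×5 = 216
Tomás: 10×1 + 9×3 + 10×4 + 16×3 + 14×4 = 181
Alice: 10×6 + 9×1 + 10×6 + 16×1 + 14×6 = 229
Noor: 10×4 + 9×5 + 10×5 + 16×4 + 14×1 = 213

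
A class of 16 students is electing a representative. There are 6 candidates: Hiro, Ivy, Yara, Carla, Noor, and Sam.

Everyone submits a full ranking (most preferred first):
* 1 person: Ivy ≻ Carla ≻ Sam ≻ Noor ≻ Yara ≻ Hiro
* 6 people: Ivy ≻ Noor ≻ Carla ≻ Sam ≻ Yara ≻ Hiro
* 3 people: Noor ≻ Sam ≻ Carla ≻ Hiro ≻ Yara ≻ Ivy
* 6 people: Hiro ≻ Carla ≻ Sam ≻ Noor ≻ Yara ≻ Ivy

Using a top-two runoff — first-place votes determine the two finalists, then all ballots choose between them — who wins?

Round 1 first-place votes: Hiro 6, Ivy 7, Yara 0, Carla 0, Noor 3, Sam 0. Ivy and Hiro advance.
Runoff: Ivy is ranked above Hiro on 7 ballots, Hiro above Ivy on 9.

Hiro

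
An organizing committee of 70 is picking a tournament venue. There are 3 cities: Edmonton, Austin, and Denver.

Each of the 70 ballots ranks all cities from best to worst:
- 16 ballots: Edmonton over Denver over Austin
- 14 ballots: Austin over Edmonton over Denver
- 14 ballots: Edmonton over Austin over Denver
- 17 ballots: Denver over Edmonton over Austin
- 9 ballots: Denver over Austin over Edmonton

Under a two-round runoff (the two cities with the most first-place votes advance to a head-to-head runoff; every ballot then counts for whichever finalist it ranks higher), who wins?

Round 1 first-place votes: Edmonton 30, Austin 14, Denver 26. Edmonton and Denver advance.
Runoff: Edmonton is ranked above Denver on 44 ballots, Denver above Edmonton on 26.

Edmonton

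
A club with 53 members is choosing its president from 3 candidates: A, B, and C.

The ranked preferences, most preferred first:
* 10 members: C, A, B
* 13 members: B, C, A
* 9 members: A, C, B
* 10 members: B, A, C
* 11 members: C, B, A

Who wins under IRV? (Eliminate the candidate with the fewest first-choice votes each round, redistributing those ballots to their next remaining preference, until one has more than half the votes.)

Round 1: A 9, B 23, C 21. A eliminated.
Round 2: B 23, C 30. C has a majority (≥27).

C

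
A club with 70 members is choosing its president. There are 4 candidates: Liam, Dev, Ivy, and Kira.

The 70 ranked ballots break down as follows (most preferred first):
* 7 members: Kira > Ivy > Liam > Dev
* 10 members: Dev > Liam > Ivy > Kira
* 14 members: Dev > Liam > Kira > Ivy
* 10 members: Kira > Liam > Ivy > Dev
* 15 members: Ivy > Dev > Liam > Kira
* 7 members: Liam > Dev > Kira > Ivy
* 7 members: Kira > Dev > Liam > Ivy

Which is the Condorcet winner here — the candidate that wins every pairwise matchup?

Dev vs Liam: 46–24
Dev vs Ivy: 38–32
Dev vs Kira: 46–24
Dev beats every other candidate.

Dev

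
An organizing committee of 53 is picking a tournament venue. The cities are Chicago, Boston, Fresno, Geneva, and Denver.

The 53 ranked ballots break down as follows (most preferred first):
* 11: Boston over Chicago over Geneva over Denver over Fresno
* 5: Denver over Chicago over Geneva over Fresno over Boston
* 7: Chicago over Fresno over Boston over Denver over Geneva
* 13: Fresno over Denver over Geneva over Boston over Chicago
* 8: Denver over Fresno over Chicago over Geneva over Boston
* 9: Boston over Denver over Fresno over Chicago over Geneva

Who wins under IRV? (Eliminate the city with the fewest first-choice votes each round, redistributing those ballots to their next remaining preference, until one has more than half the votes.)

Round 1: Chicago 7, Boston 20, Fresno 13, Geneva 0, Denver 13. Geneva eliminated.
Round 2: Chicago 7, Boston 20, Fresno 13, Denver 13. Chicago eliminated.
Round 3: Boston 20, Fresno 20, Denver 13. Denver eliminated.
Round 4: Boston 20, Fresno 33. Fresno has a majority (≥27).

Fresno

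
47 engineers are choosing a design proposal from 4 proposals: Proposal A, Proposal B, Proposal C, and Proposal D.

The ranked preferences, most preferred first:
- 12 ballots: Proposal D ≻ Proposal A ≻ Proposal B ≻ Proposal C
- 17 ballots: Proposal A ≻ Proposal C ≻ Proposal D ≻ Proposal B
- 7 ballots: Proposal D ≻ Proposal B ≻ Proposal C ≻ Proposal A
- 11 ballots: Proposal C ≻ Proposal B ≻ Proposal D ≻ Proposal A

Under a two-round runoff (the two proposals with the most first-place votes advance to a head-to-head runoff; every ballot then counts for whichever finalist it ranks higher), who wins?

Proposal D

Round 1 first-place votes: Proposal A 17, Proposal B 0, Proposal C 11, Proposal D 19. Proposal D and Proposal A advance.
Runoff: Proposal D is ranked above Proposal A on 30 ballots, Proposal A above Proposal D on 17.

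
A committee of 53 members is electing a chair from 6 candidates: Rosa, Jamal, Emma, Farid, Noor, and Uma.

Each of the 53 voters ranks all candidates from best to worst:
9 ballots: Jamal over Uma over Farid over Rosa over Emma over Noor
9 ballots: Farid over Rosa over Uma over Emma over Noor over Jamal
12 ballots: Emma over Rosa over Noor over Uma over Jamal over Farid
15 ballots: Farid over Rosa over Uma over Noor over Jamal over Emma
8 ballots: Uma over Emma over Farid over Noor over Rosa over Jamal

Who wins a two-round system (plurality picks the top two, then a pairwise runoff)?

Round 1 first-place votes: Rosa 0, Jamal 9, Emma 12, Farid 24, Noor 0, Uma 8. Farid and Emma advance.
Runoff: Farid is ranked above Emma on 33 ballots, Emma above Farid on 20.

Farid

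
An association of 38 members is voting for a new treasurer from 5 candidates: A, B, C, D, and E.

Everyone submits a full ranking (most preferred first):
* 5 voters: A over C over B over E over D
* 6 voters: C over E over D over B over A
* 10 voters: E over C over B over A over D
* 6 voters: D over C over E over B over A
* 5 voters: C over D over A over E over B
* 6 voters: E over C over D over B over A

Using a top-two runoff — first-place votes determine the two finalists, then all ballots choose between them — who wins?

C

Round 1 first-place votes: A 5, B 0, C 11, D 6, E 16. E and C advance.
Runoff: E is ranked above C on 16 ballots, C above E on 22.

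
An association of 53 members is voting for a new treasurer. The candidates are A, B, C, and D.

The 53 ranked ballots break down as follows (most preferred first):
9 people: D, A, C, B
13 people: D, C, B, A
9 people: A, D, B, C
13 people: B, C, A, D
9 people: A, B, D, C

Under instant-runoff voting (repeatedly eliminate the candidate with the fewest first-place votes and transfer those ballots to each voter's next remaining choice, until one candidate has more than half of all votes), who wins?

A

Round 1: A 18, B 13, C 0, D 22. C eliminated.
Round 2: A 18, B 13, D 22. B eliminated.
Round 3: A 31, D 22. A has a majority (≥27).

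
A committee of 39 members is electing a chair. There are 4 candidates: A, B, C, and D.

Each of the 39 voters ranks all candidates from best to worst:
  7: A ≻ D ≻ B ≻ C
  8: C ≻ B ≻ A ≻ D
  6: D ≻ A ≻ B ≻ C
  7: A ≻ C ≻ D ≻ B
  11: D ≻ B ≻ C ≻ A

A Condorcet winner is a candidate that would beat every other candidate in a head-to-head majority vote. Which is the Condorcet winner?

A vs B: 20–19
A vs C: 20–19
A vs D: 22–17
A beats every other candidate.

A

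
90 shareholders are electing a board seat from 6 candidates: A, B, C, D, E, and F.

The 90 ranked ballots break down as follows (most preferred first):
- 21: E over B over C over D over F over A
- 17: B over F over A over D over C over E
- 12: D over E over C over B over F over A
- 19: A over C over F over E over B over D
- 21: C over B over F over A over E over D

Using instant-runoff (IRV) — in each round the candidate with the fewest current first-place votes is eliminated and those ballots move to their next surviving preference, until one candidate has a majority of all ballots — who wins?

A

Round 1: A 19, B 17, C 21, D 12, E 21, F 0. F eliminated.
Round 2: A 19, B 17, C 21, D 12, E 21. D eliminated.
Round 3: A 19, B 17, C 21, E 33. B eliminated.
Round 4: A 36, C 21, E 33. C eliminated.
Round 5: A 57, E 33. A has a majority (≥46).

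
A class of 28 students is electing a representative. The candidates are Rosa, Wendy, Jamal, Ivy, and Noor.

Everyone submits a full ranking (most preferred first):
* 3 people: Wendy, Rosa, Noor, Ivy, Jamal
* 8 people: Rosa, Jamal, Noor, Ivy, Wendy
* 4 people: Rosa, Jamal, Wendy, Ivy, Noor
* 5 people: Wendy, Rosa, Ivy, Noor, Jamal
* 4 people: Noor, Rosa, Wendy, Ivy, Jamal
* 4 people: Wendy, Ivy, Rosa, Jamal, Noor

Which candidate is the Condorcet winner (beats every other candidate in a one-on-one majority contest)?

Rosa

Rosa vs Wendy: 16–12
Rosa vs Jamal: 28–0
Rosa vs Ivy: 24–4
Rosa vs Noor: 24–4
Rosa beats every other candidate.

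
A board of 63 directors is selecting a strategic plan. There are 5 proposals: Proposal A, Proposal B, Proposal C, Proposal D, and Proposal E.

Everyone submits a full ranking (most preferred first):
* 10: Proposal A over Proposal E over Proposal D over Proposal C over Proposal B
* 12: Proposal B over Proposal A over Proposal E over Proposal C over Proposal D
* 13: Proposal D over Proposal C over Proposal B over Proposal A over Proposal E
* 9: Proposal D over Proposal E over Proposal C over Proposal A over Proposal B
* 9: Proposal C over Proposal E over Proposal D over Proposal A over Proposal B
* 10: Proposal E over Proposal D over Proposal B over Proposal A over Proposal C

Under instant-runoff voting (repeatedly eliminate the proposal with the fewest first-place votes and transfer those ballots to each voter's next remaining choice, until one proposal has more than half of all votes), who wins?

Round 1: Proposal A 10, Proposal B 12, Proposal C 9, Proposal D 22, Proposal E 10. Proposal C eliminated.
Round 2: Proposal A 10, Proposal B 12, Proposal D 22, Proposal E 19. Proposal A eliminated.
Round 3: Proposal B 12, Proposal D 22, Proposal E 29. Proposal B eliminated.
Round 4: Proposal D 22, Proposal E 41. Proposal E has a majority (≥32).

Proposal E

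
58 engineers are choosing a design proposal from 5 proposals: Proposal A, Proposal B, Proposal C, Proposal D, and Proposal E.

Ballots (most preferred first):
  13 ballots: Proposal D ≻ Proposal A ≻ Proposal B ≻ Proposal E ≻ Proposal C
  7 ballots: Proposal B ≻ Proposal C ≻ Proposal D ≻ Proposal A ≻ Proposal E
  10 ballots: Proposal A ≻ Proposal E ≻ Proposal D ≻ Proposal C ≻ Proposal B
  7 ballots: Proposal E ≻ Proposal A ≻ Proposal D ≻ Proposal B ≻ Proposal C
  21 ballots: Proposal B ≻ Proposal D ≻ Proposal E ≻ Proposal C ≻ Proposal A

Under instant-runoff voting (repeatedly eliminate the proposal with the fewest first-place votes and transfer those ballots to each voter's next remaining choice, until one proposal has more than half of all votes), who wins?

Proposal A

Round 1: Proposal A 10, Proposal B 28, Proposal C 0, Proposal D 13, Proposal E 7. Proposal C eliminated.
Round 2: Proposal A 10, Proposal B 28, Proposal D 13, Proposal E 7. Proposal E eliminated.
Round 3: Proposal A 17, Proposal B 28, Proposal D 13. Proposal D eliminated.
Round 4: Proposal A 30, Proposal B 28. Proposal A has a majority (≥30).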